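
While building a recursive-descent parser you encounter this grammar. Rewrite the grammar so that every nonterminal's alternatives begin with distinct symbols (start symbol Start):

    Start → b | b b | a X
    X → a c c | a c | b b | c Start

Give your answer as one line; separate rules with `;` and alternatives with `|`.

Start has alternatives sharing prefix 'b': factor to Start → b Start1 with Start1 → ε | b.
X has alternatives sharing prefix 'a c': factor to X → a c X1 with X1 → c | ε.

Start → a X | b Start1; X → b b | c Start | a c X1; Start1 → ε | b; X1 → c | ε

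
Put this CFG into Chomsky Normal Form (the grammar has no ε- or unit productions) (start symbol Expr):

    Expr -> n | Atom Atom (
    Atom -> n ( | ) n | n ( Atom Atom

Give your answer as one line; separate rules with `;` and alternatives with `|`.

Expr -> n | Atom Y1; Atom -> X2 X1 | X3 X2 | X2 Y2; X1 -> (; X2 -> n; X3 -> ); Y1 -> Atom X1; Y2 -> X1 Y3; Y3 -> Atom Atom

Introduce a nonterminal for each terminal appearing in a rule of length ≥ 2: X1 → (, X2 → n, X3 → ).
Binarize each right-hand side of length ≥ 3 by chaining fresh nonterminals (Y1, Y2, …): affected rules were Expr → Atom Atom X1; Atom → X2 X1 Atom Atom.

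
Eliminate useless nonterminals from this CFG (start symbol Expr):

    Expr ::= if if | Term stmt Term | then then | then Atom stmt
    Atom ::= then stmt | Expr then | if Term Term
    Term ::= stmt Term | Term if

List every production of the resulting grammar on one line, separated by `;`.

Expr ::= if if | then then | then Atom stmt; Atom ::= then stmt | Expr then

Generating nonterminals: {Atom, Expr}.
Reachable from Expr after that: {Atom, Expr}.
Removed useless symbols: {Term} and every production mentioning them.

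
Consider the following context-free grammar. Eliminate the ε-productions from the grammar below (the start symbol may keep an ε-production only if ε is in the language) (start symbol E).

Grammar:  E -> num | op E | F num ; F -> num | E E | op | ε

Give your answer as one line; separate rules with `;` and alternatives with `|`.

The nullable symbols are {F}.
ε ∉ L(G), so no ε-production is kept.

E -> num | op E | F num; F -> num | E E | op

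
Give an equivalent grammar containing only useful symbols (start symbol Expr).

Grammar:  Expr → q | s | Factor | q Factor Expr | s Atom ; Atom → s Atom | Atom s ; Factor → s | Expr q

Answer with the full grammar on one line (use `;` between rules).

Generating nonterminals: {Expr, Factor}.
Reachable from Expr after that: {Expr, Factor}.
Removed useless symbols: {Atom} and every production mentioning them.

Expr → q | s | Factor | q Factor Expr; Factor → s | Expr q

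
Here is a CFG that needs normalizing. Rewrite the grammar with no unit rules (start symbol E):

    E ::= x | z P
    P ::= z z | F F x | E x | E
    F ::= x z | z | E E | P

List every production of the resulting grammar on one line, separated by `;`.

E ::= x | z P; P ::= x | z P | z z | F F x | E x; F ::= x | z P | x z | z | E E | z z | F F x | E x

Unit pairs: F ⇒* {E, P}; P ⇒* {E}.
For each unit pair (A, B), copy every non-unit production of B to A, then drop all unit productions.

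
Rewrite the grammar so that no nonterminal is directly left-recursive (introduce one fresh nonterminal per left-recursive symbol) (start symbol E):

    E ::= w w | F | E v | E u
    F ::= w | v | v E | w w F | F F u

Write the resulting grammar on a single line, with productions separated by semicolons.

Left recursion appears on E, F.
For E: α = {v, u}, β = {w w, F}. Rewrite as E → β E' and E' → α E' | ε.
For F: α = {F u}, β = {w, v, v E, w w F}. Rewrite as F → β F' and F' → α F' | ε.

E ::= w w E' | F E'; F ::= w F' | v F' | v E F' | w w F F'; E' ::= v E' | u E' | ε; F' ::= F u F' | ε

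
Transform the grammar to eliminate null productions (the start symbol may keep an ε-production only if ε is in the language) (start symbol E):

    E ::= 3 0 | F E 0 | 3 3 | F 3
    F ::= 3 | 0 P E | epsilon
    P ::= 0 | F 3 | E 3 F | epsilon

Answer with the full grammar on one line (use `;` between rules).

Nullable nonterminals: {F, P}.
ε ∉ L(G), so no ε-production is kept.
Add the nullable-subset variants: E → F E 0 gives F E 0 | E 0. E → F 3 gives F 3 | 3. F → 0 P E gives 0 P E | 0 E. P → F 3 gives F 3 | 3.

E ::= 3 0 | F E 0 | E 0 | 3 3 | F 3 | 3; F ::= 3 | 0 P E | 0 E; P ::= 0 | F 3 | 3 | E 3 F | E 3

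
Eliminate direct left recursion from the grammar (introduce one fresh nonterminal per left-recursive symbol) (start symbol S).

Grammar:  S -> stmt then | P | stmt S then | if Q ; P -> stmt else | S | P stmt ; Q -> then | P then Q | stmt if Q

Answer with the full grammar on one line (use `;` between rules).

S -> stmt then | P | stmt S then | if Q; P -> stmt else P' | S P'; Q -> then | P then Q | stmt if Q; P' -> stmt P' | ε

Left recursion appears on P.
For P: α = {stmt}, β = {stmt else, S}. Rewrite as P → β P' and P' → α P' | ε.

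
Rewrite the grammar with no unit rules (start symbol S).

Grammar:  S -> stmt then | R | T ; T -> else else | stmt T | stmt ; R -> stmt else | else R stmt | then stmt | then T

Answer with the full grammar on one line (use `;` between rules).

Unit pairs: S ⇒* {R, T}.
For every A with A ⇒* B via unit rules, add B's non-unit alternatives to A; then delete every rule of the form X → Y.

S -> stmt then | stmt else | else R stmt | then stmt | then T | else else | stmt T | stmt; T -> else else | stmt T | stmt; R -> stmt else | else R stmt | then stmt | then T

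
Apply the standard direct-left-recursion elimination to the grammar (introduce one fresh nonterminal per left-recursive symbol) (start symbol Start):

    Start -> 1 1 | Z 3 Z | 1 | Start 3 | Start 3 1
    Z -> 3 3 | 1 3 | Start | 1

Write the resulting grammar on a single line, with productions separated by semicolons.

Directly left-recursive nonterminal: Start.
For Start: α = {3, 3 1}, β = {1 1, Z 3 Z, 1}. Rewrite as Start → β Start1 and Start1 → α Start1 | ε.

Start -> 1 1 Start1 | Z 3 Z Start1 | 1 Start1; Z -> 3 3 | 1 3 | Start | 1; Start1 -> 3 Start1 | 3 1 Start1 | epsilon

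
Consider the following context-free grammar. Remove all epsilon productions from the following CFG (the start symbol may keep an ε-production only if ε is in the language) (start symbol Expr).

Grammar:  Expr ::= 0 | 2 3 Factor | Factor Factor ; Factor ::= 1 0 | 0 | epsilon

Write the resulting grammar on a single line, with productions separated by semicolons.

Expr ::= 0 | 2 3 Factor | 2 3 | Factor Factor | Factor | epsilon; Factor ::= 1 0 | 0

Nullable set = {Expr, Factor}.
ε ∈ L(G) since Expr is nullable, so keep Expr → ε.
For each production, add variants omitting each subset of nullable occurrences: Expr → 2 3 Factor gives 2 3 Factor | 2 3. Expr → Factor Factor gives Factor Factor | Factor.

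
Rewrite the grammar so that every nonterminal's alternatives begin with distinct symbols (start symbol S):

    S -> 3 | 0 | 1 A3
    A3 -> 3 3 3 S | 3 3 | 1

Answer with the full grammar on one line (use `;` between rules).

S -> 3 | 0 | 1 A3; A3 -> 1 | 3 3 A3'; A3' -> 3 S | ε

A3 has alternatives sharing prefix '3 3': factor to A3 → 3 3 A3' with A3' → 3 S | ε.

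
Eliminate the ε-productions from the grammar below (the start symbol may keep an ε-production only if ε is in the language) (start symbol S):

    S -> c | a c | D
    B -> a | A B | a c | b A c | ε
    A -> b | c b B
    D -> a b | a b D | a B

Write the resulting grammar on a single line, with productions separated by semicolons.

S -> c | a c | D; B -> a | A B | A | a c | b A c; A -> b | c b B | c b; D -> a b | a b D | a B | a

The nullable symbols are {B}.
ε ∉ L(G), so no ε-production is kept.
Expand every rule over subsets of its nullable positions: B → A B gives A B | A. A → c b B gives c b B | c b. D → a B gives a B | a.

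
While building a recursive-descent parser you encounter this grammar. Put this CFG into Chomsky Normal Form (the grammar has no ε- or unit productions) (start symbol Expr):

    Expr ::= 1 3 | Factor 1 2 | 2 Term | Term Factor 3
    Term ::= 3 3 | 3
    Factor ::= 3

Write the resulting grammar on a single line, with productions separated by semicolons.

Expr ::= X1 X2 | Factor Y1 | X3 Term | Term Y2; Term ::= X2 X2 | 3; Factor ::= 3; X1 ::= 1; X2 ::= 3; X3 ::= 2; Y1 ::= X1 X3; Y2 ::= Factor X2

Introduce a nonterminal for each terminal appearing in a rule of length ≥ 2: X1 → 1, X2 → 3, X3 → 2.
Binarize each right-hand side of length ≥ 3 by chaining fresh nonterminals (Y1, Y2, …): affected rules were Expr → Factor X1 X3; Expr → Term Factor X2.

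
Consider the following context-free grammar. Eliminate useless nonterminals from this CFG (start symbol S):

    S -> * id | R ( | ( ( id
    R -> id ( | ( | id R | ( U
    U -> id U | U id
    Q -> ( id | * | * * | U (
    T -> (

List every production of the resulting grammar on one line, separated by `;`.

Generating nonterminals: {Q, R, S, T}.
Reachable from S after that: {R, S}.
Removed useless symbols: {Q, T, U} and every production mentioning them.

S -> * id | R ( | ( ( id; R -> id ( | ( | id R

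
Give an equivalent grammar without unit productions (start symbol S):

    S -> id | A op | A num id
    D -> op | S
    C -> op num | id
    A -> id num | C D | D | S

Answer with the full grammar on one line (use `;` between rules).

S -> id | A op | A num id; D -> id | A op | A num id | op; C -> op num | id; A -> id | A op | A num id | op | id num | C D

Unit pairs: A ⇒* {D, S}; D ⇒* {S}.
For each unit pair (A, B), copy every non-unit production of B to A, then drop all unit productions.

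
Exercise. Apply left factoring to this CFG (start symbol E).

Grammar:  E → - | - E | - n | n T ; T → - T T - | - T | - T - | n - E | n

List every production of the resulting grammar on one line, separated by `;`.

E has alternatives sharing prefix '-': factor to E → - E' with E' → ε | E | n.
T has alternatives sharing prefix '- T': factor to T → - T T' with T' → T - | ε | -.
T has alternatives sharing prefix 'n': factor to T → n T'' with T'' → - E | ε.

E → n T | - E'; T → - T T' | n T''; E' → ε | E | n; T' → T - | ε | -; T'' → - E | ε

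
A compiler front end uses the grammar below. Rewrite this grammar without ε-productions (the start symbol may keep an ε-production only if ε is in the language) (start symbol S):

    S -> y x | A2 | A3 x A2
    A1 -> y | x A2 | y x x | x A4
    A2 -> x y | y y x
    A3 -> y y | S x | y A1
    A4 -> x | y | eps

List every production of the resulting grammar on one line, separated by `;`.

S -> y x | A2 | A3 x A2; A1 -> y | x A2 | y x x | x A4 | x; A2 -> x y | y y x; A3 -> y y | S x | y A1; A4 -> x | y

The nullable symbols are {A4}.
ε ∉ L(G), so no ε-production is kept.
Add the nullable-subset variants: A1 → x A4 gives x A4 | x.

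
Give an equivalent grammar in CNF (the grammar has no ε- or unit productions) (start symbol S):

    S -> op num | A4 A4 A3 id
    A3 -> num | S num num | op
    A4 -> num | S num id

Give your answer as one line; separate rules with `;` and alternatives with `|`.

S -> X1 X2 | A4 Y1; A3 -> num | S Y3 | op; A4 -> num | S Y4; X1 -> op; X2 -> num; X3 -> id; Y1 -> A4 Y2; Y2 -> A3 X3; Y3 -> X2 X2; Y4 -> X2 X3

Introduce a nonterminal for each terminal appearing in a rule of length ≥ 2: X1 → op, X2 → num, X3 → id.
Binarize each right-hand side of length ≥ 3 by chaining fresh nonterminals (Y1, Y2, …): affected rules were S → A4 A4 A3 X3; A3 → S X2 X2; A4 → S X2 X3.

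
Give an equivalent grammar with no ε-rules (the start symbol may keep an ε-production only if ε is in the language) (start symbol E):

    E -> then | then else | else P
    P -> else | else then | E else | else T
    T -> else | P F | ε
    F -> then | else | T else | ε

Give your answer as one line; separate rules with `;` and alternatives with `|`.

E -> then | then else | else P; P -> else | else then | E else | else T; T -> else | P F | P; F -> then | else | T else

The nullable symbols are {F, T}.
ε ∉ L(G), so no ε-production is kept.
Expand every rule over subsets of its nullable positions: T → P F gives P F | P.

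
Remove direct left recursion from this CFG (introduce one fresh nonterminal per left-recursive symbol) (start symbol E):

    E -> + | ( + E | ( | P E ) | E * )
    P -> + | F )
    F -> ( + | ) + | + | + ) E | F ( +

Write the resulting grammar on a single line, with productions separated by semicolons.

Directly left-recursive nonterminals: E, F.
For E: α = {* )}, β = {+, ( + E, (, P E )}. Rewrite as E → β E' and E' → α E' | ε.
For F: α = {( +}, β = {( +, ) +, +, + ) E}. Rewrite as F → β F' and F' → α F' | ε.

E -> + E' | ( + E E' | ( E' | P E ) E'; P -> + | F ); F -> ( + F' | ) + F' | + F' | + ) E F'; E' -> * ) E' | ε; F' -> ( + F' | ε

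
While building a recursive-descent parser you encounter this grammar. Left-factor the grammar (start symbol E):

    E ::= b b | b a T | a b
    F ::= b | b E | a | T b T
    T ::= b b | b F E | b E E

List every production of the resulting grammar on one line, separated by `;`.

E ::= a b | b E'; F ::= a | T b T | b F'; T ::= b T'; E' ::= b | a T; F' ::= ε | E; T' ::= b | F E | E E

E has alternatives sharing prefix 'b': factor to E → b E' with E' → b | a T.
F has alternatives sharing prefix 'b': factor to F → b F' with F' → ε | E.
T has alternatives sharing prefix 'b': factor to T → b T' with T' → b | F E | E E.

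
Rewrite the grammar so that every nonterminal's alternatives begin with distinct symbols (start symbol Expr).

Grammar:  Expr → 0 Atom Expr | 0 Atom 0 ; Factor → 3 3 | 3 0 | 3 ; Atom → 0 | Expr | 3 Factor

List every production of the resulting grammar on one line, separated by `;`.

Expr has alternatives sharing prefix '0 Atom': factor to Expr → 0 Atom Expr1 with Expr1 → Expr | 0.
Factor has alternatives sharing prefix '3': factor to Factor → 3 Factor1 with Factor1 → 3 | 0 | ε.

Expr → 0 Atom Expr1; Factor → 3 Factor1; Atom → 0 | Expr | 3 Factor; Expr1 → Expr | 0; Factor1 → 3 | 0 | ε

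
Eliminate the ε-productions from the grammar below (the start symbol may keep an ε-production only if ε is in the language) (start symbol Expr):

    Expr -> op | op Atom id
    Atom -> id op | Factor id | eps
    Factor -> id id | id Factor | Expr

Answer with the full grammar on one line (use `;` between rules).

Nullable nonterminals: {Atom}.
ε ∉ L(G), so no ε-production is kept.
Expand every rule over subsets of its nullable positions: Expr → op Atom id gives op Atom id | op id.

Expr -> op | op Atom id | op id; Atom -> id op | Factor id; Factor -> id id | id Factor | Expr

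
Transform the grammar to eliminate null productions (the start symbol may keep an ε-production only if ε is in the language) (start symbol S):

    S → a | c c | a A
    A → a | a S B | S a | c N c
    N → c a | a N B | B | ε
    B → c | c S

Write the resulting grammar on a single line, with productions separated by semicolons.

S → a | c c | a A; A → a | a S B | S a | c N c | c c; N → c a | a N B | a B | B; B → c | c S

Nullable set = {N}.
ε ∉ L(G), so no ε-production is kept.
Add the nullable-subset variants: A → c N c gives c N c | c c. N → a N B gives a N B | a B.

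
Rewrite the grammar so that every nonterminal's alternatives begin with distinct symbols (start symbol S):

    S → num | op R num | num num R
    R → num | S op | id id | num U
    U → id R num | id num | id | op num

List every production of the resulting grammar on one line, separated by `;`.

S → op R num | num S'; R → S op | id id | num R'; U → op num | id U'; S' → ε | num R; R' → ε | U; U' → R num | num | ε

S has alternatives sharing prefix 'num': factor to S → num S' with S' → ε | num R.
R has alternatives sharing prefix 'num': factor to R → num R' with R' → ε | U.
U has alternatives sharing prefix 'id': factor to U → id U' with U' → R num | num | ε.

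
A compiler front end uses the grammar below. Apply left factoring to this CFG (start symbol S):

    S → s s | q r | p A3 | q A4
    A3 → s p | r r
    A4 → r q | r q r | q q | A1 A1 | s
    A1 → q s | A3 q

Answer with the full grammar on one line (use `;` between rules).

S has alternatives sharing prefix 'q': factor to S → q S' with S' → r | A4.
A4 has alternatives sharing prefix 'r q': factor to A4 → r q A4' with A4' → ε | r.

S → s s | p A3 | q S'; A3 → s p | r r; A4 → q q | A1 A1 | s | r q A4'; A1 → q s | A3 q; S' → r | A4; A4' → ε | r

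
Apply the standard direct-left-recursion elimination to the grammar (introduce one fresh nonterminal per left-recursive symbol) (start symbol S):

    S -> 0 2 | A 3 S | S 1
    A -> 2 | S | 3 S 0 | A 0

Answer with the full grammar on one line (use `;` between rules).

S -> 0 2 S' | A 3 S S'; A -> 2 A' | S A' | 3 S 0 A'; S' -> 1 S' | ε; A' -> 0 A' | ε

S, A are directly left-recursive.
For S: α = {1}, β = {0 2, A 3 S}. Rewrite as S → β S' and S' → α S' | ε.
For A: α = {0}, β = {2, S, 3 S 0}. Rewrite as A → β A' and A' → α A' | ε.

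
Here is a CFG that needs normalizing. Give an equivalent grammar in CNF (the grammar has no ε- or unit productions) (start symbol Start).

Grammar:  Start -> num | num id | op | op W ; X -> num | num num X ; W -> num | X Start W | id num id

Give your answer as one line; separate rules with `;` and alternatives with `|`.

Introduce a nonterminal for each terminal appearing in a rule of length ≥ 2: X1 → num, X2 → id, X3 → op.
Binarize each right-hand side of length ≥ 3 by chaining fresh nonterminals (Y1, Y2, …): affected rules were X → X1 X1 X; W → X Start W; W → X2 X1 X2.

Start -> num | X1 X2 | op | X3 W; X -> num | X1 Y1; W -> num | X Y2 | X2 Y3; X1 -> num; X2 -> id; X3 -> op; Y1 -> X1 X; Y2 -> Start W; Y3 -> X1 X2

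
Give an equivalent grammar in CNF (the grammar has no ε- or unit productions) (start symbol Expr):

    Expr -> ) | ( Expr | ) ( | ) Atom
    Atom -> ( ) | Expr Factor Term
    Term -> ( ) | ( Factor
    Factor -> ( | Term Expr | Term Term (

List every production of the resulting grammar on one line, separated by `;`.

Introduce a nonterminal for each terminal appearing in a rule of length ≥ 2: X1 → (, X2 → ).
Binarize each right-hand side of length ≥ 3 by chaining fresh nonterminals (Y1, Y2, …): affected rules were Atom → Expr Factor Term; Factor → Term Term X1.

Expr -> ) | X1 Expr | X2 X1 | X2 Atom; Atom -> X1 X2 | Expr Y1; Term -> X1 X2 | X1 Factor; Factor -> ( | Term Expr | Term Y2; X1 -> (; X2 -> ); Y1 -> Factor Term; Y2 -> Term X1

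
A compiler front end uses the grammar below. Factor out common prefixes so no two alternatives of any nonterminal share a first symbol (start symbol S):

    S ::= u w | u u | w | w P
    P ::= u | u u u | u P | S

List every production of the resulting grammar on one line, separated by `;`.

S ::= u S' | w S''; P ::= S | u P'; S' ::= w | u; S'' ::= ε | P; P' ::= ε | u u | P

S has alternatives sharing prefix 'u': factor to S → u S' with S' → w | u.
S has alternatives sharing prefix 'w': factor to S → w S'' with S'' → ε | P.
P has alternatives sharing prefix 'u': factor to P → u P' with P' → ε | u u | P.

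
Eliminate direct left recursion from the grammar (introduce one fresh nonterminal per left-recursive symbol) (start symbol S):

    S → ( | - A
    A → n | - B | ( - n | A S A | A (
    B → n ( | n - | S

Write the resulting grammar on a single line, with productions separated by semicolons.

S → ( | - A; A → n A' | - B A' | ( - n A'; B → n ( | n - | S; A' → S A A' | ( A' | ε

Left recursion appears on A.
For A: α = {S A, (}, β = {n, - B, ( - n}. Rewrite as A → β A' and A' → α A' | ε.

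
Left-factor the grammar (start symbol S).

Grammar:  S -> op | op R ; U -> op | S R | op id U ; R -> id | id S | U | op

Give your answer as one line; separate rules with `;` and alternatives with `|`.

S has alternatives sharing prefix 'op': factor to S → op S' with S' → ε | R.
U has alternatives sharing prefix 'op': factor to U → op U' with U' → ε | id U.
R has alternatives sharing prefix 'id': factor to R → id R' with R' → ε | S.

S -> op S'; U -> S R | op U'; R -> U | op | id R'; S' -> ε | R; U' -> ε | id U; R' -> ε | S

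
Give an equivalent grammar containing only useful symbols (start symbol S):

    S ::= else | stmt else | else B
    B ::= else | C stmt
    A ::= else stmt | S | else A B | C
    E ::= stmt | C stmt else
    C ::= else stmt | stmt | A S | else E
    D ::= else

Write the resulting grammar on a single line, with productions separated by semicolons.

Generating nonterminals: {A, B, C, D, E, S}.
Reachable from S after that: {A, B, C, E, S}.
Removed useless symbols: {D} and every production mentioning them.

S ::= else | stmt else | else B; B ::= else | C stmt; A ::= else stmt | S | else A B | C; E ::= stmt | C stmt else; C ::= else stmt | stmt | A S | else E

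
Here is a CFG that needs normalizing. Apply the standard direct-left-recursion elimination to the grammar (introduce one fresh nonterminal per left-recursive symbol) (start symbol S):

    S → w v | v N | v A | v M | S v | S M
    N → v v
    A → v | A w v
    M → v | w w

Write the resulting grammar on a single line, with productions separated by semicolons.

Left recursion appears on S, A.
For S: α = {v, M}, β = {w v, v N, v A, v M}. Rewrite as S → β S' and S' → α S' | ε.
For A: α = {w v}, β = {v}. Rewrite as A → β A' and A' → α A' | ε.

S → w v S' | v N S' | v A S' | v M S'; N → v v; A → v A'; M → v | w w; S' → v S' | M S' | ε; A' → w v A' | ε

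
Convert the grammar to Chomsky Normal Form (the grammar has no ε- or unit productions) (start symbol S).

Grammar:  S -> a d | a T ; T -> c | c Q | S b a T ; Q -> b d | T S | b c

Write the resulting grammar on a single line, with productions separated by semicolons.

Introduce a nonterminal for each terminal appearing in a rule of length ≥ 2: X1 → a, X2 → d, X3 → c, X4 → b.
Binarize each right-hand side of length ≥ 3 by chaining fresh nonterminals (Y1, Y2, …): affected rules were T → S X4 X1 T.

S -> X1 X2 | X1 T; T -> c | X3 Q | S Y1; Q -> X4 X2 | T S | X4 X3; X1 -> a; X2 -> d; X3 -> c; X4 -> b; Y1 -> X4 Y2; Y2 -> X1 T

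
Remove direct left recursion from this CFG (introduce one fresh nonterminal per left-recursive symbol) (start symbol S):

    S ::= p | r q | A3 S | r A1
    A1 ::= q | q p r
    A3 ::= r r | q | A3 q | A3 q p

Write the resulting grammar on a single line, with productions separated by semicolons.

S ::= p | r q | A3 S | r A1; A1 ::= q | q p r; A3 ::= r r A3' | q A3'; A3' ::= q A3' | q p A3' | ε

A3 is directly left-recursive.
For A3: α = {q, q p}, β = {r r, q}. Rewrite as A3 → β A3' and A3' → α A3' | ε.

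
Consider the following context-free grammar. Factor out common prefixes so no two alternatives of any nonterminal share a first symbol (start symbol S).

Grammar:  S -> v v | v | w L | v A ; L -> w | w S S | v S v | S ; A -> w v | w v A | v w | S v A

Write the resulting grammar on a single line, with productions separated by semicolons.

S -> w L | v S'; L -> v S v | S | w L'; A -> v w | S v A | w v A'; S' -> v | ε | A; L' -> ε | S S; A' -> ε | A

S has alternatives sharing prefix 'v': factor to S → v S' with S' → v | ε | A.
L has alternatives sharing prefix 'w': factor to L → w L' with L' → ε | S S.
A has alternatives sharing prefix 'w v': factor to A → w v A' with A' → ε | A.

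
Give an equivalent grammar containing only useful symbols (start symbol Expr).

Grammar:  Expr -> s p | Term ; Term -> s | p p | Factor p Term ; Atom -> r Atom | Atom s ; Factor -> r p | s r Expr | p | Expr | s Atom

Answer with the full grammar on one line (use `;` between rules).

Expr -> s p | Term; Term -> s | p p | Factor p Term; Factor -> r p | s r Expr | p | Expr

Generating nonterminals: {Expr, Factor, Term}.
Reachable from Expr after that: {Expr, Factor, Term}.
Removed useless symbols: {Atom} and every production mentioning them.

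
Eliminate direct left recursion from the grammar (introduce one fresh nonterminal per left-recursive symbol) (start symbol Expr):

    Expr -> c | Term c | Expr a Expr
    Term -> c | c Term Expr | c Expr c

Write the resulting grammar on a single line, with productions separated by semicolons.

Expr -> c Expr1 | Term c Expr1; Term -> c | c Term Expr | c Expr c; Expr1 -> a Expr Expr1 | ε

Directly left-recursive nonterminal: Expr.
For Expr: α = {a Expr}, β = {c, Term c}. Rewrite as Expr → β Expr1 and Expr1 → α Expr1 | ε.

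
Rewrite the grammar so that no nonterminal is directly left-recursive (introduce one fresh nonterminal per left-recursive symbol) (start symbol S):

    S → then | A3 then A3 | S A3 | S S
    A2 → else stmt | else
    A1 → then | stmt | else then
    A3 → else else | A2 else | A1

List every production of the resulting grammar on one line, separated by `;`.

S → then S' | A3 then A3 S'; A2 → else stmt | else; A1 → then | stmt | else then; A3 → else else | A2 else | A1; S' → A3 S' | S S' | ε

Directly left-recursive nonterminal: S.
For S: α = {A3, S}, β = {then, A3 then A3}. Rewrite as S → β S' and S' → α S' | ε.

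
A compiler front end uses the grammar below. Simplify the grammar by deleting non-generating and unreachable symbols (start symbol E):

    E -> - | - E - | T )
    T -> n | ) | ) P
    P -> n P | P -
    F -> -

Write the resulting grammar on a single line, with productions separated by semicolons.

Generating nonterminals: {E, F, T}.
Reachable from E after that: {E, T}.
Removed useless symbols: {F, P} and every production mentioning them.

E -> - | - E - | T ); T -> n | )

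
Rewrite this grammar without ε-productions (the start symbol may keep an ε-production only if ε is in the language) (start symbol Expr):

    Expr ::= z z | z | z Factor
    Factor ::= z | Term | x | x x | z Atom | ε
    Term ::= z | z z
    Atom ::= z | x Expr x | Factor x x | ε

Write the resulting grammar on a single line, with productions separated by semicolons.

Expr ::= z z | z | z Factor; Factor ::= z | Term | x | x x | z Atom; Term ::= z | z z; Atom ::= z | x Expr x | Factor x x | x x

Nullable nonterminals: {Atom, Factor}.
ε ∉ L(G), so no ε-production is kept.
Add the nullable-subset variants: Atom → Factor x x gives Factor x x | x x.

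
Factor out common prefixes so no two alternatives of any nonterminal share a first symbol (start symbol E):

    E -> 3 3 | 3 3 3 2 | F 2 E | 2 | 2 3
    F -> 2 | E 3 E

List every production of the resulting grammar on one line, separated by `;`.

E has alternatives sharing prefix '3 3': factor to E → 3 3 E' with E' → ε | 3 2.
E has alternatives sharing prefix '2': factor to E → 2 E'' with E'' → ε | 3.

E -> F 2 E | 3 3 E' | 2 E''; F -> 2 | E 3 E; E' -> ε | 3 2; E'' -> ε | 3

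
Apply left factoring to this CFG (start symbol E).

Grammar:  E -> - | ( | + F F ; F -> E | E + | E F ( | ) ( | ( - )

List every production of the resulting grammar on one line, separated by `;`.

E -> - | ( | + F F; F -> ) ( | ( - ) | E F'; F' -> ε | + | F (

F has alternatives sharing prefix 'E': factor to F → E F' with F' → ε | + | F (.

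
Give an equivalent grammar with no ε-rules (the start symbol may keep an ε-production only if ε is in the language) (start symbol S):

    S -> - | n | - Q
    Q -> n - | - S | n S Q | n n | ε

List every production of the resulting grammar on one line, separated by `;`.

S -> - | n | - Q; Q -> n - | - S | n S Q | n S | n n

Nullable nonterminals: {Q}.
ε ∉ L(G), so no ε-production is kept.
Add the nullable-subset variants: Q → n S Q gives n S Q | n S.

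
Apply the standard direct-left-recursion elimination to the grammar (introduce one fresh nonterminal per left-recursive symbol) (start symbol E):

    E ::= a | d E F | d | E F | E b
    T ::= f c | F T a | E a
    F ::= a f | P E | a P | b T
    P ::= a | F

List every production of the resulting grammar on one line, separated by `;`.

E ::= a E' | d E F E' | d E'; T ::= f c | F T a | E a; F ::= a f | P E | a P | b T; P ::= a | F; E' ::= F E' | b E' | ε

Directly left-recursive nonterminal: E.
For E: α = {F, b}, β = {a, d E F, d}. Rewrite as E → β E' and E' → α E' | ε.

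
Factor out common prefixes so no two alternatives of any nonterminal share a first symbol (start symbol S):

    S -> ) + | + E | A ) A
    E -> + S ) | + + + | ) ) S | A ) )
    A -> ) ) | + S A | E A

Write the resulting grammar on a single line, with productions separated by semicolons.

E has alternatives sharing prefix '+': factor to E → + E' with E' → S ) | + +.

S -> ) + | + E | A ) A; E -> ) ) S | A ) ) | + E'; A -> ) ) | + S A | E A; E' -> S ) | + +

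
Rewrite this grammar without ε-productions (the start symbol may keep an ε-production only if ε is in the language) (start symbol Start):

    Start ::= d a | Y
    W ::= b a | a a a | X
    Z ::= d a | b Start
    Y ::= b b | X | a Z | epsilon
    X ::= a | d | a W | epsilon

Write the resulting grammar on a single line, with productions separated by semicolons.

Start ::= d a | Y | ε; W ::= b a | a a a | X; Z ::= d a | b Start | b; Y ::= b b | X | a Z; X ::= a | d | a W

The nullable symbols are {Start, W, X, Y}.
ε ∈ L(G) since Start is nullable, so keep Start → ε.
For each production, add variants omitting each subset of nullable occurrences: Z → b Start gives b Start | b.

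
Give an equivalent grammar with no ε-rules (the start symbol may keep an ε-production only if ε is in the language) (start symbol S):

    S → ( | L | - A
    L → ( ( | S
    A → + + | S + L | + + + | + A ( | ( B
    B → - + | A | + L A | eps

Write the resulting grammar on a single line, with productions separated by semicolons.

Nullable nonterminals: {B}.
ε ∉ L(G), so no ε-production is kept.
For each production, add variants omitting each subset of nullable occurrences: A → ( B gives ( B | (.

S → ( | L | - A; L → ( ( | S; A → + + | S + L | + + + | + A ( | ( B | (; B → - + | A | + L A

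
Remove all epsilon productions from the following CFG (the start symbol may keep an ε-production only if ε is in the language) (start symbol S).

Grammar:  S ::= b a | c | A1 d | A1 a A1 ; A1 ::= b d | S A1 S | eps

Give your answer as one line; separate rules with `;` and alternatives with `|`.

Nullable nonterminals: {A1}.
ε ∉ L(G), so no ε-production is kept.
Expand every rule over subsets of its nullable positions: S → A1 d gives A1 d | d. S → A1 a A1 gives A1 a A1 | A1 a | a A1 | a. A1 → S A1 S gives S A1 S | S S.

S ::= b a | c | A1 d | d | A1 a A1 | A1 a | a A1 | a; A1 ::= b d | S A1 S | S S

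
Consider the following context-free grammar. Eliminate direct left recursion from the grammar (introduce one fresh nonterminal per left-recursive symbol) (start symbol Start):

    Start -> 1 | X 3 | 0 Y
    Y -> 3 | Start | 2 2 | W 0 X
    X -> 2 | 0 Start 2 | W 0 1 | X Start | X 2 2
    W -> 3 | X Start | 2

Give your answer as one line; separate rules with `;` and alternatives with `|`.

Left recursion appears on X.
For X: α = {Start, 2 2}, β = {2, 0 Start 2, W 0 1}. Rewrite as X → β X1 and X1 → α X1 | ε.

Start -> 1 | X 3 | 0 Y; Y -> 3 | Start | 2 2 | W 0 X; X -> 2 X1 | 0 Start 2 X1 | W 0 1 X1; W -> 3 | X Start | 2; X1 -> Start X1 | 2 2 X1 | ε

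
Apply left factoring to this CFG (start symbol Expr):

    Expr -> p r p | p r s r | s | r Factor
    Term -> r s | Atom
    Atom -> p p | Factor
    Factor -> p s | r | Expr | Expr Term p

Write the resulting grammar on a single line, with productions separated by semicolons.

Expr has alternatives sharing prefix 'p r': factor to Expr → p r Expr1 with Expr1 → p | s r.
Factor has alternatives sharing prefix 'Expr': factor to Factor → Expr Factor1 with Factor1 → ε | Term p.

Expr -> s | r Factor | p r Expr1; Term -> r s | Atom; Atom -> p p | Factor; Factor -> p s | r | Expr Factor1; Expr1 -> p | s r; Factor1 -> ε | Term p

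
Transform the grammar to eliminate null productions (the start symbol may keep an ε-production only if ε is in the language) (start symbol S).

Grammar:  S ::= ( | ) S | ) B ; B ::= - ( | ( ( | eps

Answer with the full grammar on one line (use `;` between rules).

S ::= ( | ) S | ) B | ); B ::= - ( | ( (

The nullable symbols are {B}.
ε ∉ L(G), so no ε-production is kept.
Add the nullable-subset variants: S → ) B gives ) B | ).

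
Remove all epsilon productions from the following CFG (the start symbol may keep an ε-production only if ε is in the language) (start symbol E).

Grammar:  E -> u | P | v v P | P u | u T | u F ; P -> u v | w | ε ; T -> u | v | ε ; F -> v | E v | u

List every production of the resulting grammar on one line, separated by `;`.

E -> u | P | v v P | v v | P u | u T | u F | ε; P -> u v | w; T -> u | v; F -> v | E v | u

The nullable symbols are {E, P, T}.
ε ∈ L(G) since E is nullable, so keep E → ε.
For each production, add variants omitting each subset of nullable occurrences: E → v v P gives v v P | v v.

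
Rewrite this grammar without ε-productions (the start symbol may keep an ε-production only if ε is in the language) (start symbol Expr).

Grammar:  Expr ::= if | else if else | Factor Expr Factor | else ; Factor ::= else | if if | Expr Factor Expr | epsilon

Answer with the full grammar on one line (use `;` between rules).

Nullable nonterminals: {Factor}.
ε ∉ L(G), so no ε-production is kept.
Expand every rule over subsets of its nullable positions: Expr → Factor Expr Factor gives Factor Expr Factor | Factor Expr | Expr Factor. Factor → Expr Factor Expr gives Expr Factor Expr | Expr Expr.

Expr ::= if | else if else | Factor Expr Factor | Factor Expr | Expr Factor | else; Factor ::= else | if if | Expr Factor Expr | Expr Expr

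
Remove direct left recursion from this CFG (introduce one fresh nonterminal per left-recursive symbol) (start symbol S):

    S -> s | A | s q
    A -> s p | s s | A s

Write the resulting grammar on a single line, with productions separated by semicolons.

S -> s | A | s q; A -> s p A' | s s A'; A' -> s A' | ε

Directly left-recursive nonterminal: A.
For A: α = {s}, β = {s p, s s}. Rewrite as A → β A' and A' → α A' | ε.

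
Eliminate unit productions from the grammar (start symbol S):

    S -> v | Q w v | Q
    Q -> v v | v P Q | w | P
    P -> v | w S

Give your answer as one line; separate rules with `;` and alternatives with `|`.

S -> v | Q w v | w S | v v | v P Q | w; Q -> v | w S | v v | v P Q | w; P -> v | w S

Unit pairs: Q ⇒* {P}; S ⇒* {P, Q}.
For each unit pair (A, B), copy every non-unit production of B to A, then drop all unit productions.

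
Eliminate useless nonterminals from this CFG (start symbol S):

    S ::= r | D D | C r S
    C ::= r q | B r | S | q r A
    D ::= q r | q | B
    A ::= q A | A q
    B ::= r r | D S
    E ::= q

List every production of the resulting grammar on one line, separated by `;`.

S ::= r | D D | C r S; C ::= r q | B r | S; D ::= q r | q | B; B ::= r r | D S

Generating nonterminals: {B, C, D, E, S}.
Reachable from S after that: {B, C, D, S}.
Removed useless symbols: {A, E} and every production mentioning them.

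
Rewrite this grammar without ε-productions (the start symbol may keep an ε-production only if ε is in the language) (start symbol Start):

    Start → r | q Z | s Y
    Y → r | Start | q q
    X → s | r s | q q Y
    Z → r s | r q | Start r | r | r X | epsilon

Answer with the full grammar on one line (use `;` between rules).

Start → r | q Z | q | s Y; Y → r | Start | q q; X → s | r s | q q Y; Z → r s | r q | Start r | r | r X

Nullable nonterminals: {Z}.
ε ∉ L(G), so no ε-production is kept.
Expand every rule over subsets of its nullable positions: Start → q Z gives q Z | q.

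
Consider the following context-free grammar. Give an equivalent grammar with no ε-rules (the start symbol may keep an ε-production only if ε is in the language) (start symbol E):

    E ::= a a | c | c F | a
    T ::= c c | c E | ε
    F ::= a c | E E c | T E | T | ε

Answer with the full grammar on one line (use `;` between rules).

The nullable symbols are {F, T}.
ε ∉ L(G), so no ε-production is kept.
Add the nullable-subset variants: F → T E gives T E | E.

E ::= a a | c | c F | a; T ::= c c | c E; F ::= a c | E E c | T E | E | T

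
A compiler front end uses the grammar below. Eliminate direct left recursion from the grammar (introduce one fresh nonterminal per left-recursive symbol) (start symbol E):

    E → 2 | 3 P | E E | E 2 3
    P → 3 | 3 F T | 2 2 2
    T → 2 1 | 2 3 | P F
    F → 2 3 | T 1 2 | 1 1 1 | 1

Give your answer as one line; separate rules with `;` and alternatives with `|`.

E → 2 E' | 3 P E'; P → 3 | 3 F T | 2 2 2; T → 2 1 | 2 3 | P F; F → 2 3 | T 1 2 | 1 1 1 | 1; E' → E E' | 2 3 E' | epsilon

Directly left-recursive nonterminal: E.
For E: α = {E, 2 3}, β = {2, 3 P}. Rewrite as E → β E' and E' → α E' | ε.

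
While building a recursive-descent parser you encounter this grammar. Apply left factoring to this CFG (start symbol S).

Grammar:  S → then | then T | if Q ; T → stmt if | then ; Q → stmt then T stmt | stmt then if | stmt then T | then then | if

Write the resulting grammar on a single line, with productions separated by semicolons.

S → if Q | then S'; T → stmt if | then; Q → then then | if | stmt then Q'; S' → ε | T; Q' → if | T Q''; Q'' → stmt | ε

S has alternatives sharing prefix 'then': factor to S → then S' with S' → ε | T.
Q has alternatives sharing prefix 'stmt then': factor to Q → stmt then Q' with Q' → T stmt | if | T.
Q' has alternatives sharing prefix 'T': factor to Q' → T Q'' with Q'' → stmt | ε.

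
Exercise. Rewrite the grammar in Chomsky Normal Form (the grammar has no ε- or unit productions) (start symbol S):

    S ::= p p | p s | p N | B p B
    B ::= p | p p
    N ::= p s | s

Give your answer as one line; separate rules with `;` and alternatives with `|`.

Introduce a nonterminal for each terminal appearing in a rule of length ≥ 2: X1 → p, X2 → s.
Binarize each right-hand side of length ≥ 3 by chaining fresh nonterminals (Y1, Y2, …): affected rules were S → B X1 B.

S ::= X1 X1 | X1 X2 | X1 N | B Y1; B ::= p | X1 X1; N ::= X1 X2 | s; X1 ::= p; X2 ::= s; Y1 ::= X1 B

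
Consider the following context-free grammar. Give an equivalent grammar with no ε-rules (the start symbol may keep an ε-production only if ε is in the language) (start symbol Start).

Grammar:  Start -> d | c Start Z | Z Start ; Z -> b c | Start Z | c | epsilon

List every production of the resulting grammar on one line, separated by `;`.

Start -> d | c Start Z | c Start | Z Start; Z -> b c | Start Z | Start | c

Nullable nonterminals: {Z}.
ε ∉ L(G), so no ε-production is kept.
For each production, add variants omitting each subset of nullable occurrences: Start → c Start Z gives c Start Z | c Start. Z → Start Z gives Start Z | Start.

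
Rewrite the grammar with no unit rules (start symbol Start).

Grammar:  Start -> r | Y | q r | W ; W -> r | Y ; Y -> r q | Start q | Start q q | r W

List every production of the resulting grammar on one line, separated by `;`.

Unit pairs: Start ⇒* {W, Y}; W ⇒* {Y}.
For every A with A ⇒* B via unit rules, add B's non-unit alternatives to A; then delete every rule of the form X → Y.

Start -> r | q r | r q | Start q | Start q q | r W; W -> r q | Start q | Start q q | r W | r; Y -> r q | Start q | Start q q | r W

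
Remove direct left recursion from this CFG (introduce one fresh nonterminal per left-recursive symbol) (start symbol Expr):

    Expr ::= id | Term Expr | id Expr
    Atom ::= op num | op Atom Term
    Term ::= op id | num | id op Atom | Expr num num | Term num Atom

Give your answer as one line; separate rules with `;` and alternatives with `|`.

Expr ::= id | Term Expr | id Expr; Atom ::= op num | op Atom Term; Term ::= op id Term1 | num Term1 | id op Atom Term1 | Expr num num Term1; Term1 ::= num Atom Term1 | ε

Directly left-recursive nonterminal: Term.
For Term: α = {num Atom}, β = {op id, num, id op Atom, Expr num num}. Rewrite as Term → β Term1 and Term1 → α Term1 | ε.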